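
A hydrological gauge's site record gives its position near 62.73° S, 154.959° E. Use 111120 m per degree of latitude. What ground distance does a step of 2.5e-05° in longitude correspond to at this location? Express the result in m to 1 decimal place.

2.5e-05° of longitude at 62.73° is 2.5e-05 × 111120 × cos 62.73° ≈ 2.5e-05 × 50913.4 = 1.27284 m.

1.3 m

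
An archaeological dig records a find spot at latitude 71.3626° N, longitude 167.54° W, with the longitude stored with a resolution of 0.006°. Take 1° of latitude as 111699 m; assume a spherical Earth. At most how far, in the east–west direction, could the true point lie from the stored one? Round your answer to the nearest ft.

With a 0.006° grid the true value lies within half a step, ±0.006°/2 = ±0.003°, of the stored one.
Parallels shrink by cos φ, so at 71.3626° a degree of longitude is 111699 × 0.3196 ≈ 35696.5 m.
So at most 0.003° × 35696.5 ≈ 107.09 m east–west.
Converting: 107.09 m × 3.2808 ft/m ≈ 351.34 ft.

351 ft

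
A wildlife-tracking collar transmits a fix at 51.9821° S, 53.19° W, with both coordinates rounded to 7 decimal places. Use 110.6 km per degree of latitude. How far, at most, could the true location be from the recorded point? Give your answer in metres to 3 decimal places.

Rounding to 7 decimal places leaves each coordinate within ±5e-08° of the true value.
Latitude error → 5e-08 × 110600 = 0.00553 m along the meridian.
E–W at 51.9821°: 5e-08° × 110600 × cos 51.9821° = 5e-08 × 110600 × 0.6159 ≈ 0.00340597 m.
Worst case both components are at the extreme and orthogonal: √(0.00553² + 0.00340597²) ≈ 0.00649473 m.

0.006 metres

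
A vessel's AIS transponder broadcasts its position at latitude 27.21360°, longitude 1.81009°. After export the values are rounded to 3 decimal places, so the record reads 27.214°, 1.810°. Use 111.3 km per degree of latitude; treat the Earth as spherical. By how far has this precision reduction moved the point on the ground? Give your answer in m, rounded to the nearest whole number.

The latitude changed by -0.00040° and the longitude by +0.00009°.
North–south shift: -0.00040 × 111300 = -44.52 m.
East–west at this latitude: 0.00009° × 111300 × cos 27.214° ≈ 0.00009 × 98979.6 = 8.90816 m.
Combined displacement = (44.52² + 8.90816²)^½ ≈ 45.4025 m.

45 m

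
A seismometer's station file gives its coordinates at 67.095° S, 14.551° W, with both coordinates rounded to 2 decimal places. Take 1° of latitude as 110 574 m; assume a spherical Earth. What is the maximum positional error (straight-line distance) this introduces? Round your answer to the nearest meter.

593 meters

Rounding to 2 decimal places leaves each coordinate within ±0.005° of the true value.
N–S: 0.005° × 110574 m/° = 552.87 m.
E–W at 67.095°: 0.005° × 110574 × cos 67.095° = 0.005 × 110574 × 0.3892 ≈ 215.179 m.
Worst case both components are at the extreme and orthogonal: √(552.87² + 215.179²) ≈ 593.268 m.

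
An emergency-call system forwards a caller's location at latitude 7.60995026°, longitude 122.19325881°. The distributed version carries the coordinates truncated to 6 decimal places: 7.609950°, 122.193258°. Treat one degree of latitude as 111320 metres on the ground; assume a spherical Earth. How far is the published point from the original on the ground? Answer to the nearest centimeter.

Δlat = 7.60995026 − 7.609950 = +0.00000026°; Δlon = 122.19325881 − 122.193258 = +0.00000081°.
N–S: 0.00000026° × 111320 m/° = 0.0289432 m.
East–west at this latitude: 0.00000081° × 111320 × cos 7.60995° ≈ 0.00000081 × 110340 = 0.089375 m.
Hypotenuse of the two orthogonal shifts: √(0.0289432² + 0.089375²) = 0.0939447 m.
That is 0.0939447 m = 9.3945 cm.

9 centimeters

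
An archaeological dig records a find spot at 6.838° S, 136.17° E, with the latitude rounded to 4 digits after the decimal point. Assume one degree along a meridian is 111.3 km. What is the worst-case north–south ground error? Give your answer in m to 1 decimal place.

5.6 m

Rounding to 4 decimal places leaves the latitude within ±5e-05° of the true value.
North–south distance: 5e-05° × 111300 m/° = 5.565 m.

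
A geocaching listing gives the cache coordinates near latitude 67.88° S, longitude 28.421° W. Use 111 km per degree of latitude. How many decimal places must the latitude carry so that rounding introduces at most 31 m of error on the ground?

4 decimal places

One degree of latitude covers 111000 m.
Rounding to N decimal places gives at most 0.5 × 10⁻ᴺ degrees of error, i.e. 0.5 × 10⁻ᴺ × 111000 m.
Setting 55500 × 10⁻ᴺ ≤ 31 gives 10ᴺ ≥ 1790, i.e. N ≥ 3.25.
So 4 decimal places suffice (5.55 m); 3 would allow up to 55.5 m.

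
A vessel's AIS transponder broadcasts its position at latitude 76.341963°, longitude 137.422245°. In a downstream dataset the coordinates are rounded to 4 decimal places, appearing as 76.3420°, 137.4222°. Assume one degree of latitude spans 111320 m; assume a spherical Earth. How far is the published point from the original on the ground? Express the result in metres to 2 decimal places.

4.29 metres

Δlat = 76.341963 − 76.3420 = -0.000037°; Δlon = 137.422245 − 137.4222 = +0.000045°.
North–south shift: -0.000037 × 111320 = -4.11884 m.
East–west at this latitude: 0.000045° × 111320 × cos 76.342° ≈ 0.000045 × 26285.5 = 1.18285 m.
Combined displacement = (4.11884² + 1.18285²)^½ ≈ 4.28532 m.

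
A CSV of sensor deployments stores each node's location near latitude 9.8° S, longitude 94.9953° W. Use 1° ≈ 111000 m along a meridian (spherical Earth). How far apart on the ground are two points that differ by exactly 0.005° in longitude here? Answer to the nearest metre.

One degree of longitude here spans 111000 × cos 9.8° = 111000 × 0.9854 ≈ 109380 m; 0.005° of that is 546.901 m.

547 metres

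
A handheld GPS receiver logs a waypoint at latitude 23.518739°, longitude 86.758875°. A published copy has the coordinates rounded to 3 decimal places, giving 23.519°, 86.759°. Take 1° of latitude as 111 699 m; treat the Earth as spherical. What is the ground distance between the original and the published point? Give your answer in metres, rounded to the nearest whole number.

32 metres

Δlat = 23.518739 − 23.519 = -0.000261°; Δlon = 86.758875 − 86.759 = -0.000125°.
North–south shift: -0.000261 × 111699 = -29.1534 m.
East–west at this latitude: -0.000125° × 111699 × cos 23.519° ≈ -0.000125 × 102420 = -12.8025 m.
Combined displacement = (29.1534² + 12.8025²)^½ ≈ 31.8406 m.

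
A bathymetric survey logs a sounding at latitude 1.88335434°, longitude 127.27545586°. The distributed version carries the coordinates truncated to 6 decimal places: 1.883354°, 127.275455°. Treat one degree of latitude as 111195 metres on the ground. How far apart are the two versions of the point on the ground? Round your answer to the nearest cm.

Δlat = 1.88335434 − 1.883354 = +0.00000034°; Δlon = 127.27545586 − 127.275455 = +0.00000086°.
N–S: 0.00000034° × 111195 m/° = 0.0378063 m.
E–W at 1.88335°: 0.00000086° × 111195 × cos 1.88335° = 0.00000086 × 111195 × 0.9995 ≈ 0.095576 m.
Combined displacement = (0.0378063² + 0.095576²)^½ ≈ 0.102782 m.
That is 0.102782 m = 10.278 cm.

10 cm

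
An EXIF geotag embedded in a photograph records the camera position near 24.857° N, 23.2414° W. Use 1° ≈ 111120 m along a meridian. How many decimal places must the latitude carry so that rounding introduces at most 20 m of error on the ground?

One degree of latitude covers 111120 m.
With N decimal places the half-ulp bound is 0.5·10⁻ᴺ°, or 0.5·10⁻ᴺ × 111120 m on the ground.
Setting 55560 × 10⁻ᴺ ≤ 20 gives 10ᴺ ≥ 2778, i.e. N ≥ 3.44.
N = 3 would give 55.6 m (too coarse); N = 4 gives 5.56 m ≤ 20 m.

4 decimal places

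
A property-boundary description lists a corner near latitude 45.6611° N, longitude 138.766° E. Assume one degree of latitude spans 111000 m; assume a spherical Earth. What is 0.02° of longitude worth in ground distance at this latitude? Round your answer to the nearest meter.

1552 meters

One degree of longitude here spans 111000 × cos 45.6611° = 111000 × 0.6989 ≈ 77578 m; 0.02° of that is 1551.56 m.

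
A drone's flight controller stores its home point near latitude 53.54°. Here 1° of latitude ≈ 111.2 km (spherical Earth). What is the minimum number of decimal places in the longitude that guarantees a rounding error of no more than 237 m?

3

At 53.54° one degree of longitude covers 111200 × cos 53.54° ≈ 111200 × 0.5943 ≈ 66081.9 m.
N decimal places → at most half a unit in the last place, 0.5 × 10⁻ᴺ° = 66081.9/2 × 10⁻ᴺ m.
Need 0.5 × 66081.9 × 10⁻ᴺ ≤ 237 → 10⁻ᴺ ≤ 7.173e-03, so N ≥ 2.14.
N = 2 would give 330 m (too coarse); N = 3 gives 33 m ≤ 237 m.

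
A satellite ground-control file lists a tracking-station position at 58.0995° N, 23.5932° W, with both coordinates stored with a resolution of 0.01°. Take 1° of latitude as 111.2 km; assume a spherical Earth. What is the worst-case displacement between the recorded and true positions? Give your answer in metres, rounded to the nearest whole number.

With a 0.01° grid the true value lies within half a step, ±0.01°/2 = ±0.005°, of the stored one.
Latitude error → 0.005 × 111200 = 556 m along the meridian.
East–west component at 58.0995°: 0.005° × 111200 × cos 58.0995° ≈ 0.005 × 58763.2 ≈ 293.816 m.
Combining orthogonally: (556² + 293.816²)^½ ≈ 628.859 m.

629 metres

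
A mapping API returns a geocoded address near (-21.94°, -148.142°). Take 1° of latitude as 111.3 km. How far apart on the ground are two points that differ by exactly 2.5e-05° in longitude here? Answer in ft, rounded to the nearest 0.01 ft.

2.5e-05° of longitude at 21.94° is 2.5e-05 × 111300 × cos 21.94° ≈ 2.5e-05 × 103239 = 2.58098 m.
Converting: 2.58098 m × 3.2808 ft/m ≈ 8.4678 ft.

8.47 ft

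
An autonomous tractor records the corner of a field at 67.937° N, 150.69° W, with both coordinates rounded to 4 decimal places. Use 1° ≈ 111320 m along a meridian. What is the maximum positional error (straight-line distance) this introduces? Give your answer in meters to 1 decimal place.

Rounding to 4 decimal places leaves each coordinate within ±5e-05° of the true value.
North–south component: 5e-05° × 111320 = 5.566 m.
E–W at 67.937°: 5e-05° × 111320 × cos 67.937° = 5e-05 × 111320 × 0.3756 ≈ 2.09073 m.
The two errors are perpendicular, so the maximum displacement is √(5.566² + 2.09073²) ≈ 5.94571 m.

5.9 meters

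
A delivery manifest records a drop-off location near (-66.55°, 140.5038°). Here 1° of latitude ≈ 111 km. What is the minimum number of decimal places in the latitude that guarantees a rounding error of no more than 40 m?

4 decimal places

One degree of latitude covers 111000 m.
N decimal places → at most half a unit in the last place, 0.5 × 10⁻ᴺ° = 111000/2 × 10⁻ᴺ m.
Setting 55500 × 10⁻ᴺ ≤ 40 gives 10ᴺ ≥ 1388, i.e. N ≥ 3.14.
At 3 places the error can reach 55.5 m, but 4 places keeps it to 5.55 m.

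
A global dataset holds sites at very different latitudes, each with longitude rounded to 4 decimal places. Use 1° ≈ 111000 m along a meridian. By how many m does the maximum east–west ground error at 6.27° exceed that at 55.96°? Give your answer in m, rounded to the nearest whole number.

2 m

Rounding to 4 decimal places leaves the longitude within ±5e-05° of the true value.
Error at 6.27° = 5e-05° × 111000 × cos 6.27° ≈ 5.55 × 0.9940 = 5.5168 m.
At 55.96°: 5e-05° × 111000 × cos 55.96° = 5e-05 × 111000 × 0.5598 ≈ 3.1067 m.
Difference: 5.5168 − 3.1067 = 2.4101 m.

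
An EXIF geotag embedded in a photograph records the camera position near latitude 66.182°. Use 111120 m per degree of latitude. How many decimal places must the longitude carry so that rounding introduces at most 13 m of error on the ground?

4 decimal places

At 66.182° one degree of longitude covers 111120 × cos 66.182° ≈ 111120 × 0.4038 ≈ 44873.9 m.
N decimal places → at most half a unit in the last place, 0.5 × 10⁻ᴺ° = 44873.9/2 × 10⁻ᴺ m.
Need 0.5 × 44873.9 × 10⁻ᴺ ≤ 13 → 10⁻ᴺ ≤ 5.794e-04, so N ≥ 3.24.
So 4 decimal places suffice (2.24 m); 3 would allow up to 22.4 m.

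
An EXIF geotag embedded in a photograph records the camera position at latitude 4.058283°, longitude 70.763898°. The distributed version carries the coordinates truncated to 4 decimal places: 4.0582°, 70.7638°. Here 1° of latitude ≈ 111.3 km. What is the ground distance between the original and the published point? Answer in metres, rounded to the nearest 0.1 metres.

The latitude changed by +0.000083° and the longitude by +0.000098°.
N–S: 0.000083° × 111300 m/° = 9.2379 m.
E–W at 4.0582°: 0.000098° × 111300 × cos 4.0582° = 0.000098 × 111300 × 0.9975 ≈ 10.8801 m.
Hypotenuse of the two orthogonal shifts: √(9.2379² + 10.8801²) = 14.2729 m.

14.3 metres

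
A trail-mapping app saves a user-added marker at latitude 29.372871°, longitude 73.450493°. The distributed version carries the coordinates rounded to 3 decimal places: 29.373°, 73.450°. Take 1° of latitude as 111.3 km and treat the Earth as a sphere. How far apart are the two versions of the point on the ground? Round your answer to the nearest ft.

164 ft

Δlat = 29.372871 − 29.373 = -0.000129°; Δlon = 73.450493 − 73.450 = +0.000493°.
N–S: -0.000129° × 111300 m/° = -14.3577 m.
East–west at this latitude: 0.000493° × 111300 × cos 29.373° ≈ 0.000493 × 96991.8 = 47.817 m.
Hypotenuse of the two orthogonal shifts: √(14.3577² + 47.817²) = 49.926 m.
In feet: 49.926 m ÷ 0.3048 ≈ 163.8 ft.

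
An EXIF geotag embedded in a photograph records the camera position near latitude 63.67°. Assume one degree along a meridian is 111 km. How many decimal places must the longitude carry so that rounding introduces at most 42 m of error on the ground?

3 decimal places

At 63.67° one degree of longitude covers 111000 × cos 63.67° ≈ 111000 × 0.4435 ≈ 49233 m.
Rounding to N decimal places gives at most 0.5 × 10⁻ᴺ degrees of error, i.e. 0.5 × 10⁻ᴺ × 49233 m.
Need 0.5 × 49233 × 10⁻ᴺ ≤ 42 → 10⁻ᴺ ≤ 1.706e-03, so N ≥ 2.77.
At 2 places the error can reach 246 m, but 3 places keeps it to 24.6 m.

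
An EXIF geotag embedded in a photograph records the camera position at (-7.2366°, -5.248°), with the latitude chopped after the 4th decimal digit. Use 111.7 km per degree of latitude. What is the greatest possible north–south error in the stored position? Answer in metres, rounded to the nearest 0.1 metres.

11.2 metres

Truncating at 4 decimal places can drop up to a full unit in the last place, so the latitude may be off by as much as 0.0001°.
North–south distance: 0.0001° × 111700 m/° = 11.17 m.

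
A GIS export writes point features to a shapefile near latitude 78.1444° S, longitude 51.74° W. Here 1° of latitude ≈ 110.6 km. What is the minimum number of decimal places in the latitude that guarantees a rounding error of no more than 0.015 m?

One degree of latitude covers 110600 m.
N decimal places → at most half a unit in the last place, 0.5 × 10⁻ᴺ° = 110600/2 × 10⁻ᴺ m.
Need 0.5 × 110600 × 10⁻ᴺ ≤ 0.015 → 10⁻ᴺ ≤ 2.712e-07, so N ≥ 6.57.
At 6 places the error can reach 0.0553 m, but 7 places keeps it to 0.00553 m.

7 decimal places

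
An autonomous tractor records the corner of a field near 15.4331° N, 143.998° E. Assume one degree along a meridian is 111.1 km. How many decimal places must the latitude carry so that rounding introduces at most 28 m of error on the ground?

One degree of latitude covers 111100 m.
Rounding to N decimal places gives at most 0.5 × 10⁻ᴺ degrees of error, i.e. 0.5 × 10⁻ᴺ × 111100 m.
Need 0.5 × 111100 × 10⁻ᴺ ≤ 28 → 10⁻ᴺ ≤ 5.041e-04, so N ≥ 3.30.
At 3 places the error can reach 55.6 m, but 4 places keeps it to 5.56 m.

4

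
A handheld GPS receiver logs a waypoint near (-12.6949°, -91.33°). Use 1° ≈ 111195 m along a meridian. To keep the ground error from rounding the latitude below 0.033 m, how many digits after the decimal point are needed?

7

One degree of latitude covers 111195 m.
N decimal places → at most half a unit in the last place, 0.5 × 10⁻ᴺ° = 111195/2 × 10⁻ᴺ m.
Setting 55597.5 × 10⁻ᴺ ≤ 0.033 gives 10ᴺ ≥ 1.685e+06, i.e. N ≥ 6.23.
At 6 places the error can reach 0.0556 m, but 7 places keeps it to 0.00556 m.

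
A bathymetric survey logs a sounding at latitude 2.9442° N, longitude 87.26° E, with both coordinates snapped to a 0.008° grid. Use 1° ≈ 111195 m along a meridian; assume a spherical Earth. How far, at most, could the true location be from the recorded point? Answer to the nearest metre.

629 metres

With a 0.008° grid the true value lies within half a step, ±0.008°/2 = ±0.004°, of the stored one.
North–south component: 0.004° × 111195 = 444.78 m.
East–west component at 2.9442°: 0.004° × 111195 × cos 2.9442° ≈ 0.004 × 111048 ≈ 444.193 m.
Worst case both components are at the extreme and orthogonal: √(444.78² + 444.193²) ≈ 628.599 m.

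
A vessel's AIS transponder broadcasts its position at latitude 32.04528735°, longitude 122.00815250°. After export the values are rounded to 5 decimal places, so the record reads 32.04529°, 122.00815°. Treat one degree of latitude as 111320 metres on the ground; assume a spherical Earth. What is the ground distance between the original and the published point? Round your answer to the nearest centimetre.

38 centimetres

Δlat = 32.04528735 − 32.04529 = -0.00000265°; Δlon = 122.00815250 − 122.00815 = +0.00000250°.
North–south shift: -0.00000265 × 111320 = -0.294998 m.
E–W at 32.0453°: 0.00000250° × 111320 × cos 32.0453° = 0.00000250 × 111320 × 0.8476 ≈ 0.235895 m.
Hypotenuse of the two orthogonal shifts: √(0.294998² + 0.235895²) = 0.377717 m.
That is 0.377717 m = 37.772 cm.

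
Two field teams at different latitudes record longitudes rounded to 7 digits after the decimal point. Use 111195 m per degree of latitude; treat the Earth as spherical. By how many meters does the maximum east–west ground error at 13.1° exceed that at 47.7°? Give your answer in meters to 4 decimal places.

Rounding to 7 decimal places leaves the longitude within ±5e-08° of the true value.
Error at 13.1° = 5e-08° × 111195 × cos 13.1° ≈ 0.0055597 × 0.9740 = 0.0054151 m.
At 47.7°: 5e-08° × 111195 × cos 47.7° = 5e-08 × 111195 × 0.6730 ≈ 0.0037418 m.
So the lower-latitude error exceeds the higher by 0.0054151 − 0.0037418 = 0.0016733 m.

0.0017 meters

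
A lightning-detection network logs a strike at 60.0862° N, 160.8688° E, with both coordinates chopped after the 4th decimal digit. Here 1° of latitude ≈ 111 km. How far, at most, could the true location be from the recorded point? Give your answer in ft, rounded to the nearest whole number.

Truncating at 4 decimal places can drop up to a full unit in the last place, so each coordinate may be off by as much as 0.0001°.
N–S: 0.0001° × 111000 m/° = 11.1 m.
Longitude error → 0.0001 × 111000 × cos 60.0862° = 0.0001 × 111000 × 0.4987 ≈ 5.53553 m.
Combining orthogonally: (11.1² + 5.53553²)^½ ≈ 12.4037 m.
In feet: 12.4037 m ÷ 0.3048 ≈ 40.695 ft.

41 ft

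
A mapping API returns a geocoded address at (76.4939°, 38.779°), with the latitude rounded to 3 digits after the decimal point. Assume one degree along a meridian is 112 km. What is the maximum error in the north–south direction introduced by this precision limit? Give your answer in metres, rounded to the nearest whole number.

56 metres

Rounding to 3 decimal places leaves the latitude within ±0.0005° of the true value.
North–south distance: 0.0005° × 112000 m/° = 56 m.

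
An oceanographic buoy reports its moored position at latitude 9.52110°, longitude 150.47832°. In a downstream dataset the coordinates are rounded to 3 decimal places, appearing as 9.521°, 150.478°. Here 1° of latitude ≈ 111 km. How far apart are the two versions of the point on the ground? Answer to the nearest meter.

37 meters

Δlat = 9.52110 − 9.521 = +0.00010°; Δlon = 150.47832 − 150.478 = +0.00032°.
N–S: 0.00010° × 111000 m/° = 11.1 m.
E–W at 9.521°: 0.00032° × 111000 × cos 9.521° = 0.00032 × 111000 × 0.9862 ≈ 35.0307 m.
Hypotenuse of the two orthogonal shifts: √(11.1² + 35.0307²) = 36.7473 m.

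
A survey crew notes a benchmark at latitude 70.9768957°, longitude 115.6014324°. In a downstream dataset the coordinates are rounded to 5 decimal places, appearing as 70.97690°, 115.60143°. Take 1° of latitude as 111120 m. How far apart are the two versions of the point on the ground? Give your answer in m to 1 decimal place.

The latitude changed by -0.0000043° and the longitude by +0.0000024°.
North–south shift: -0.0000043 × 111120 = -0.477816 m.
East–west at this latitude: 0.0000024° × 111120 × cos 70.9769° ≈ 0.0000024 × 36219.5 = 0.0869268 m.
Hypotenuse of the two orthogonal shifts: √(0.477816² + 0.0869268²) = 0.485659 m.

0.5 m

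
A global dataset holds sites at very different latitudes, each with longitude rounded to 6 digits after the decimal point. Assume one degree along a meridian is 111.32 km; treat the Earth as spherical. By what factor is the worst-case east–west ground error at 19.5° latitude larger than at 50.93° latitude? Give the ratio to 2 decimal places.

Rounding to 6 decimal places leaves the longitude within ±5e-07° of the true value.
At 19.5°: 5e-07° × 111320 × cos 19.5° = 5e-07 × 111320 × 0.9426 ≈ 0.052467 m.
Error at 50.93° = 5e-07° × 111320 × cos 50.93° ≈ 0.05566 × 0.6303 = 0.035081 m.
Ratio: 0.052467 / 0.035081 = cos 19.5° / cos 50.93° ≈ 1.4956.

1.50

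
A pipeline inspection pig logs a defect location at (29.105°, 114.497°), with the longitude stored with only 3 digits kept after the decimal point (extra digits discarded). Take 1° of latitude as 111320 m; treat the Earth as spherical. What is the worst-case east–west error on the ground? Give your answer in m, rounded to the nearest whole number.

97 m

Truncating at 3 decimal places can drop up to a full unit in the last place, so the longitude may be off by as much as 0.001°.
At latitude 29.105° a degree of longitude spans 111320 m × cos 29.105° = 111320 × 0.8737 ≈ 97263.6 m.
So at most 0.001° × 97263.6 ≈ 97.2636 m east–west.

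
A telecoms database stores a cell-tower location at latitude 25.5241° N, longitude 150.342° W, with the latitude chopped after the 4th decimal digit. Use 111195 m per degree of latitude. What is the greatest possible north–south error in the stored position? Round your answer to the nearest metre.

11 metres

Truncating at 4 decimal places can drop up to a full unit in the last place, so the latitude may be off by as much as 0.0001°.
North–south distance: 0.0001° × 111195 m/° = 11.1195 m.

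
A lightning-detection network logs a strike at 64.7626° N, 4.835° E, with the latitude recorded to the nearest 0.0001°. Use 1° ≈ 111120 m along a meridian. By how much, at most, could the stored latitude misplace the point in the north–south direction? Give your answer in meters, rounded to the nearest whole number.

6 meters

Rounding to 4 decimal places leaves the latitude within ±5e-05° of the true value.
North–south distance: 5e-05° × 111120 m/° = 5.556 m.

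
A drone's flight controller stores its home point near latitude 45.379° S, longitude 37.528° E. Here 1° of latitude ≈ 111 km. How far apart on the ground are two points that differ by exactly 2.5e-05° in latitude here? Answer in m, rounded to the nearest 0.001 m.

2.775 m

Along a meridian 2.5e-05° is 2.5e-05 × 111000 = 2.775 m.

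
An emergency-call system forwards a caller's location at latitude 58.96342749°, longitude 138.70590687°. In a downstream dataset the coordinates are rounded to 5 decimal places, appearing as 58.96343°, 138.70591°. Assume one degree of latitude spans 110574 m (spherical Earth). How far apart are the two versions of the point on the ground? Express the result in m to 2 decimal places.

The latitude changed by -0.00000251° and the longitude by -0.00000313°.
N–S: -0.00000251° × 110574 m/° = -0.277541 m.
East–west at this latitude: -0.00000313° × 110574 × cos 58.9634° ≈ -0.00000313 × 57010.3 = -0.178442 m.
Combined displacement = (0.277541² + 0.178442²)^½ ≈ 0.329955 m.

0.33 m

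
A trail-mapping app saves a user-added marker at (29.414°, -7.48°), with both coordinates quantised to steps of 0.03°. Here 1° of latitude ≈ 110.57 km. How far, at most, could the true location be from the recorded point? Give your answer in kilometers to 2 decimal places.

With a 0.03° grid the true value lies within half a step, ±0.03°/2 = ±0.015°, of the stored one.
N–S: 0.015° × 110570 m/° = 1658.55 m.
E–W at 29.414°: 0.015° × 110570 × cos 29.414° = 0.015 × 110570 × 0.8711 ≈ 1444.75 m.
Combining orthogonally: (1658.55² + 1444.75²)^½ ≈ 2199.57 m.
That is 2199.57 m = 2.1996 km.

2.20 kilometers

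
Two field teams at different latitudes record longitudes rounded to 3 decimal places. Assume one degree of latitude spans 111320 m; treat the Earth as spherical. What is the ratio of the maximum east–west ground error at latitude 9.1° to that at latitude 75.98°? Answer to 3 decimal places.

4.076

Rounding to 3 decimal places leaves the longitude within ±0.0005° of the true value.
Error at 9.1° = 0.0005° × 111320 × cos 9.1° ≈ 55.66 × 0.9874 = 54.959 m.
At 75.98°: 0.0005° × 111320 × cos 75.98° = 0.0005 × 111320 × 0.2423 ≈ 13.484 m.
Ratio: 54.959 / 13.484 = cos 9.1° / cos 75.98° ≈ 4.0758.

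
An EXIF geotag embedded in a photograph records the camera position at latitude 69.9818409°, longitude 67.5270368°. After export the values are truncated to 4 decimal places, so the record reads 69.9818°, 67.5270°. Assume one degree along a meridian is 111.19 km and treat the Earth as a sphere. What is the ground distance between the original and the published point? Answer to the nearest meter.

5 meters

The latitude changed by +0.0000409° and the longitude by +0.0000368°.
North–south shift: 0.0000409 × 111190 = 4.54767 m.
E–W at 69.9818°: 0.0000368° × 111190 × cos 69.9818° = 0.0000368 × 111190 × 0.3423 ≈ 1.4007 m.
Hypotenuse of the two orthogonal shifts: √(4.54767² + 1.4007²) = 4.75849 m.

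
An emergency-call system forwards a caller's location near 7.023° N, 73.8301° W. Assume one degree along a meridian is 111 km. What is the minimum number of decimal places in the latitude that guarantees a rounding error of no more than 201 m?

3

One degree of latitude covers 111000 m.
With N decimal places the half-ulp bound is 0.5·10⁻ᴺ°, or 0.5·10⁻ᴺ × 111000 m on the ground.
Setting 55500 × 10⁻ᴺ ≤ 201 gives 10ᴺ ≥ 276.1, i.e. N ≥ 2.44.
So 3 decimal places suffice (55.5 m); 2 would allow up to 555 m.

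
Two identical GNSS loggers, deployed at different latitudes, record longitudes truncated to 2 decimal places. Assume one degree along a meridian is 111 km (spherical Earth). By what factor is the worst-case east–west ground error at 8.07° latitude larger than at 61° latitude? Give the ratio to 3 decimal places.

2.042

Truncating at 2 decimal places can drop up to a full unit in the last place, so the longitude may be off by as much as 0.01°.
Error at 8.07° = 0.01° × 111000 × cos 8.07° ≈ 1110 × 0.9901 = 1099 m.
At 61°: 0.01° × 111000 × cos 61° = 0.01 × 111000 × 0.4848 ≈ 538.14 m.
The ratio reduces to cos 8.07° / cos 61° = 0.9901/0.4848 ≈ 2.0422.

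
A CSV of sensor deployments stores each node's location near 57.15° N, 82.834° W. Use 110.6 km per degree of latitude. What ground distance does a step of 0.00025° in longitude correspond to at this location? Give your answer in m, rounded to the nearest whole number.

At 57.15° a degree of longitude is 110600 × cos 57.15° ≈ 59994 m, so 0.00025° corresponds to 14.9985 m.

15 m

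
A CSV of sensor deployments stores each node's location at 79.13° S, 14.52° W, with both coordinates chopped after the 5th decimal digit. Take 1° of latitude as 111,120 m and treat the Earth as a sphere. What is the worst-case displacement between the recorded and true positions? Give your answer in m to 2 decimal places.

1.13 m

Truncating at 5 decimal places can drop up to a full unit in the last place, so each coordinate may be off by as much as 1e-05°.
N–S: 1e-05° × 111120 m/° = 1.1112 m.
Longitude error → 1e-05 × 111120 × cos 79.13° = 1e-05 × 111120 × 0.1886 ≈ 0.209552 m.
Combining orthogonally: (1.1112² + 0.209552²)^½ ≈ 1.13079 m.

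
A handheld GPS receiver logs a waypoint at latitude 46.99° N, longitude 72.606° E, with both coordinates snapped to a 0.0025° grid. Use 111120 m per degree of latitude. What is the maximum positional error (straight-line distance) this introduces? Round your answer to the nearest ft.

552 ft

With a 0.0025° grid the true value lies within half a step, ±0.0025°/2 = ±0.00125°, of the stored one.
North–south component: 0.00125° × 111120 = 138.9 m.
East–west component at 46.99°: 0.00125° × 111120 × cos 46.99° ≈ 0.00125 × 75797.8 ≈ 94.7473 m.
The two errors are perpendicular, so the maximum displacement is √(138.9² + 94.7473²) ≈ 168.138 m.
Converting: 168.138 m × 3.2808 ft/m ≈ 551.63 ft.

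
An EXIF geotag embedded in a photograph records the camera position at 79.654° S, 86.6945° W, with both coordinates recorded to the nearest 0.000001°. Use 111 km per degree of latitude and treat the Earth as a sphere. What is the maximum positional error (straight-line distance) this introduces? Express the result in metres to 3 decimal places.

0.056 metres

Rounding to 6 decimal places leaves each coordinate within ±5e-07° of the true value.
North–south component: 5e-07° × 111000 = 0.0555 m.
E–W at 79.654°: 5e-07° × 111000 × cos 79.654° = 5e-07 × 111000 × 0.1796 ≈ 0.00996736 m.
Worst case both components are at the extreme and orthogonal: √(0.0555² + 0.00996736²) ≈ 0.0563879 m.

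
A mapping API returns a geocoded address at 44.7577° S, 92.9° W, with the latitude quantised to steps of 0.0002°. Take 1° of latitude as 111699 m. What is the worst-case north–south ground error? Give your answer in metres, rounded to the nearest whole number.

11 metres

With a 0.0002° grid the true value lies within half a step, ±0.0002°/2 = ±0.0001°, of the stored one.
So the N–S error is at most 0.0001 × 111699 = 11.1699 m.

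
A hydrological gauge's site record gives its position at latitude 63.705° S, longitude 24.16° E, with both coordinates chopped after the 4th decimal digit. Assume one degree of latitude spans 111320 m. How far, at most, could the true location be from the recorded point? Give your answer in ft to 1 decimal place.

Truncating at 4 decimal places can drop up to a full unit in the last place, so each coordinate may be off by as much as 0.0001°.
N–S: 0.0001° × 111320 m/° = 11.132 m.
E–W at 63.705°: 0.0001° × 111320 × cos 63.705° = 0.0001 × 111320 × 0.4430 ≈ 4.9314 m.
The two errors are perpendicular, so the maximum displacement is √(11.132² + 4.9314²) ≈ 12.1754 m.
In feet: 12.1754 m ÷ 0.3048 ≈ 39.946 ft.

39.9 ft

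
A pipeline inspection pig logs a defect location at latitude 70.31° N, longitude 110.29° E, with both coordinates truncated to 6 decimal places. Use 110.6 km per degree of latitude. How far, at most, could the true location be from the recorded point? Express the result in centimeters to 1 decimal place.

11.7 centimeters

Truncating at 6 decimal places can drop up to a full unit in the last place, so each coordinate may be off by as much as 1e-06°.
N–S: 1e-06° × 110600 m/° = 0.1106 m.
Longitude error → 1e-06 × 110600 × cos 70.31° = 1e-06 × 110600 × 0.3369 ≈ 0.0372646 m.
Combining orthogonally: (0.1106² + 0.0372646²)^½ ≈ 0.116709 m.
That is 0.116709 m = 11.671 cm.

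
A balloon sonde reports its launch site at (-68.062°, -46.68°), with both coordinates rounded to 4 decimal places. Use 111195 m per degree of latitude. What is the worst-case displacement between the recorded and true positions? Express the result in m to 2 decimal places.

Rounding to 4 decimal places leaves each coordinate within ±5e-05° of the true value.
North–south component: 5e-05° × 111195 = 5.55975 m.
East–west component at 68.062°: 5e-05° × 111195 × cos 68.062° ≈ 5e-05 × 41542.8 ≈ 2.07714 m.
Worst case both components are at the extreme and orthogonal: √(5.55975² + 2.07714²) ≈ 5.93509 m.

5.94 m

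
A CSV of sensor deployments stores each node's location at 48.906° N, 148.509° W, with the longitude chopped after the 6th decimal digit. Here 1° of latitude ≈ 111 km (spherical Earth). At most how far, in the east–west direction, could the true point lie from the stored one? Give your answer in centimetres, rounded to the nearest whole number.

Truncating at 6 decimal places can drop up to a full unit in the last place, so the longitude may be off by as much as 1e-06°.
At latitude 48.906° a degree of longitude spans 111000 m × cos 48.906° = 111000 × 0.6573 ≈ 72959.9 m.
Maximum E–W displacement: 1e-06 × 72959.9 = 0.0729599 m.
That is 0.0729599 m = 7.296 cm.

7 centimetres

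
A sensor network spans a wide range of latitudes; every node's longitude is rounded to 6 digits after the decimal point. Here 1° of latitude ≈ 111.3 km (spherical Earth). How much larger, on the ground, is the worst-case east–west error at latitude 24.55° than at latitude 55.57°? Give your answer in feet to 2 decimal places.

0.06 feet

Rounding to 6 decimal places leaves the longitude within ±5e-07° of the true value.
Error at 24.55° = 5e-07° × 111300 × cos 24.55° ≈ 0.05565 × 0.9096 = 0.050619 m.
Error at 55.57° = 5e-07° × 111300 × cos 55.57° ≈ 0.05565 × 0.5654 = 0.031464 m.
So the lower-latitude error exceeds the higher by 0.050619 − 0.031464 = 0.019155 m.
Converting: 0.0191547 m × 3.2808 ft/m ≈ 0.062844 ft.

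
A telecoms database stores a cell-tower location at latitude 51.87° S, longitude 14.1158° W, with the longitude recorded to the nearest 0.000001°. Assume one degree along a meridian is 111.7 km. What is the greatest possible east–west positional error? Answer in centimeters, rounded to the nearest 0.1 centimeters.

3.4 centimeters

Rounding to 6 decimal places leaves the longitude within ±5e-07° of the true value.
One degree of longitude at 51.87° is 111700 × cos 51.87° ≈ 111700 × 0.6174 = 68968.9 m.
Maximum E–W displacement: 5e-07 × 68968.9 = 0.0344845 m.
That is 0.0344845 m = 3.4484 cm.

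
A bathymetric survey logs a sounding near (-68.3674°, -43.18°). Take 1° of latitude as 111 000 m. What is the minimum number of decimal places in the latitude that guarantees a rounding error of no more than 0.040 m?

7 decimal places

One degree of latitude covers 111000 m.
N decimal places → at most half a unit in the last place, 0.5 × 10⁻ᴺ° = 111000/2 × 10⁻ᴺ m.
Setting 55500 × 10⁻ᴺ ≤ 0.040 gives 10ᴺ ≥ 1.388e+06, i.e. N ≥ 6.14.
N = 6 would give 0.0555 m (too coarse); N = 7 gives 0.00555 m ≤ 0.040 m.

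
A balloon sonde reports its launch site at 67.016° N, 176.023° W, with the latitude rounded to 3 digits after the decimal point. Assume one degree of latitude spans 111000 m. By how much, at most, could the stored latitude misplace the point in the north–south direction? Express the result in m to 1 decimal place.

55.5 m

Rounding to 3 decimal places leaves the latitude within ±0.0005° of the true value.
Along the meridian that is 0.0005° × 111000 m/° = 55.5 m.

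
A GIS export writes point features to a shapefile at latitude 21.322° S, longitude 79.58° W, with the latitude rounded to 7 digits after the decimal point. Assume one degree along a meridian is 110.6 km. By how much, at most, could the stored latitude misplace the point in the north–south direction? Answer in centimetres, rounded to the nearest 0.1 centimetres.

0.6 centimetres

Rounding to 7 decimal places leaves the latitude within ±5e-08° of the true value.
So the N–S error is at most 5e-08 × 110600 = 0.00553 m.
That is 0.00553 m = 0.553 cm.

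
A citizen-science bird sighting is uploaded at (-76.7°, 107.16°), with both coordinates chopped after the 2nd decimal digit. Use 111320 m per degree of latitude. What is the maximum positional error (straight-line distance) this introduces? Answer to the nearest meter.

1142 meters

Truncating at 2 decimal places can drop up to a full unit in the last place, so each coordinate may be off by as much as 0.01°.
North–south component: 0.01° × 111320 = 1113.2 m.
Longitude error → 0.01 × 111320 × cos 76.7° = 0.01 × 111320 × 0.2300 ≈ 256.091 m.
The two errors are perpendicular, so the maximum displacement is √(1113.2² + 256.091²) ≈ 1142.28 m.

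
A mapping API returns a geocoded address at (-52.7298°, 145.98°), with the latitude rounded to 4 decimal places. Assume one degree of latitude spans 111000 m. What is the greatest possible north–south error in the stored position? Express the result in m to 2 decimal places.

Rounding to 4 decimal places leaves the latitude within ±5e-05° of the true value.
So the N–S error is at most 5e-05 × 111000 = 5.55 m.

5.55 m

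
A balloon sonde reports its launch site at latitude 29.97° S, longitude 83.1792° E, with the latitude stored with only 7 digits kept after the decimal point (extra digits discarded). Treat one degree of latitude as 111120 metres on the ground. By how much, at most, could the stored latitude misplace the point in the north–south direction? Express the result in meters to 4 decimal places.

0.0111 meters

Truncating at 7 decimal places can drop up to a full unit in the last place, so the latitude may be off by as much as 1e-07°.
So the N–S error is at most 1e-07 × 111120 = 0.011112 m.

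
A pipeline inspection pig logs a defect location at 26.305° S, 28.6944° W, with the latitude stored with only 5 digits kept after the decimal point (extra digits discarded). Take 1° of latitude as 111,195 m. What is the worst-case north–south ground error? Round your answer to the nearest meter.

Truncating at 5 decimal places can drop up to a full unit in the last place, so the latitude may be off by as much as 1e-05°.
North–south distance: 1e-05° × 111195 m/° = 1.11195 m.

1 meters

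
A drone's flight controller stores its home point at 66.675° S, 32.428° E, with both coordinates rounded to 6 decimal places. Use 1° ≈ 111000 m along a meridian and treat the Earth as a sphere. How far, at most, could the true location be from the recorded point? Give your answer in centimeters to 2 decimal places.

5.97 centimeters

Rounding to 6 decimal places leaves each coordinate within ±5e-07° of the true value.
Latitude error → 5e-07 × 111000 = 0.0555 m along the meridian.
E–W at 66.675°: 5e-07° × 111000 × cos 66.675° = 5e-07 × 111000 × 0.3959 ≈ 0.021975 m.
Worst case both components are at the extreme and orthogonal: √(0.0555² + 0.021975²) ≈ 0.0596921 m.
That is 0.0596921 m = 5.9692 cm.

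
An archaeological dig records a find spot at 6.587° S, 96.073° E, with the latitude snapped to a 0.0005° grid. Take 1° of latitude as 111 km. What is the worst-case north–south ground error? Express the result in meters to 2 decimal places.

With a 0.0005° grid the true value lies within half a step, ±0.0005°/2 = ±0.00025°, of the stored one.
North–south distance: 0.00025° × 111000 m/° = 27.75 m.

27.75 meters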